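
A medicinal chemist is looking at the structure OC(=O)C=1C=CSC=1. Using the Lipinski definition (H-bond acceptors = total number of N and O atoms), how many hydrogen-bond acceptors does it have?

N atoms: 0; O atoms: 2.
Lipinski HBA = 0 + 2 = 2.

2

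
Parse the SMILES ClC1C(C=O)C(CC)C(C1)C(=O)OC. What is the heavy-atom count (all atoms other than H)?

14

Every atom symbol written in the SMILES (organic subset) is one heavy atom; implicit H are not written.
Heavy atoms by element → C:10, Cl:1, O:3.
Total: 14.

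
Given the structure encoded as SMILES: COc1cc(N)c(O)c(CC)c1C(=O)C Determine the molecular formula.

C11H15NO3

Walk through each heavy atom and fill implicit hydrogens from standard valence (C 4, N 3, O 2, S 2, halogen 1); for lowercase aromatic atoms, an aromatic c carries 1 H when it has two neighbours and 0 H with three, and aromatic n carries 0 H:
  atom 1: C, bond orders sum to 1 (valence 4) → 3 H
  atom 2: O, bond orders sum to 2 (valence 2) → 0 H
  atom 3: aromatic c, 3 neighbours → 0 H
  atom 4: aromatic c, 2 neighbours → 1 H
  atom 5: aromatic c, 3 neighbours → 0 H
  atom 6: N, bond orders sum to 1 (valence 3) → 2 H
  atom 7: aromatic c, 3 neighbours → 0 H
  atom 8: O, bond orders sum to 1 (valence 2) → 1 H
  atom 9: aromatic c, 3 neighbours → 0 H
  atom 10: C, bond orders sum to 2 (valence 4) → 2 H
  atom 11: C, bond orders sum to 1 (valence 4) → 3 H
  atom 12: aromatic c, 3 neighbours → 0 H
  atom 13: C, bond orders sum to 4 (valence 4) → 0 H
  atom 14: O, bond orders sum to 2 (valence 2) → 0 H
  atom 15: C, bond orders sum to 1 (valence 4) → 3 H
Totals → C:11, H:15, N:1, O:3.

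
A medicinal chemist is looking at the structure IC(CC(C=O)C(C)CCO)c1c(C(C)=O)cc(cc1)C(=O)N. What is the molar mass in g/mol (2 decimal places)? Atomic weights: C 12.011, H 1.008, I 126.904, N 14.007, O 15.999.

First, the molecular formula is C17H22INO4 (counting implicit H from valence).
  C: 17 × 12.011 = 204.187
  H: 22 × 1.008 = 22.176
  I: 1 × 126.904 = 126.904
  N: 1 × 14.007 = 14.007
  O: 4 × 15.999 = 63.996
Sum: 17×12.011 + 22×1.008 + 1×126.904 + 1×14.007 + 4×15.999 = 431.270 → 431.27 g/mol.

431.27 g/mol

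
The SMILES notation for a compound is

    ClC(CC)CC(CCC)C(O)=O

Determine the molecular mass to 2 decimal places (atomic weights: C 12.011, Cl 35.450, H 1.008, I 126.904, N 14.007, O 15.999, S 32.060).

192.68 g/mol

First, the molecular formula is C9H17ClO2 (counting implicit H from valence).
  C: 9 × 12.011 = 108.099
  Cl: 1 × 35.450 = 35.450
  H: 17 × 1.008 = 17.136
  O: 2 × 15.999 = 31.998
Sum: 9×12.011 + 1×35.450 + 17×1.008 + 2×15.999 = 192.683 → 192.68 g/mol.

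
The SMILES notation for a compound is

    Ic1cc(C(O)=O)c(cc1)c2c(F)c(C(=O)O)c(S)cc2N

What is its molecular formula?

Walk through each heavy atom and fill implicit hydrogens from standard valence (C 4, N 3, O 2, S 2, halogen 1); for lowercase aromatic atoms, an aromatic c carries 1 H when it has two neighbours and 0 H with three, and aromatic n carries 0 H:
  atom 1: I (halogen, monovalent) → 0 H
  atom 2: aromatic c, 3 neighbours → 0 H
  atom 3: aromatic c, 2 neighbours → 1 H
  atom 4: aromatic c, 3 neighbours → 0 H
  atom 5: C, bond orders sum to 4 (valence 4) → 0 H
  atom 6: O, bond orders sum to 1 (valence 2) → 1 H
  atom 7: O, bond orders sum to 2 (valence 2) → 0 H
  atom 8: aromatic c, 3 neighbours → 0 H
  atom 9: aromatic c, 2 neighbours → 1 H
  atom 10: aromatic c, 2 neighbours → 1 H
  atom 11: aromatic c, 3 neighbours → 0 H
  atom 12: aromatic c, 3 neighbours → 0 H
  atom 13: F (halogen, monovalent) → 0 H
  atom 14: aromatic c, 3 neighbours → 0 H
  atom 15: C, bond orders sum to 4 (valence 4) → 0 H
  atom 16: O, bond orders sum to 2 (valence 2) → 0 H
  atom 17: O, bond orders sum to 1 (valence 2) → 1 H
  atom 18: aromatic c, 3 neighbours → 0 H
  atom 19: S, bond orders sum to 1 (valence 2) → 1 H
  atom 20: aromatic c, 2 neighbours → 1 H
  atom 21: aromatic c, 3 neighbours → 0 H
  atom 22: N, bond orders sum to 1 (valence 3) → 2 H
Totals → C:14, H:9, F:1, I:1, N:1, O:4, S:1.
In Hill order: C14H9FINO4S.

C14H9FINO4S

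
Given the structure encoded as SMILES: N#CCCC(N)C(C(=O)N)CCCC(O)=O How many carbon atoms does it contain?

10

Count every carbon token in the SMILES (each C, including those in ring-closure positions and inside branches).
Carbon count: 10.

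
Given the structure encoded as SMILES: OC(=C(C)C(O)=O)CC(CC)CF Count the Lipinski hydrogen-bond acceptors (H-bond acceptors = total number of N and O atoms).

N atoms: 0; O atoms: 3.
Lipinski HBA = 0 + 3 = 3.

3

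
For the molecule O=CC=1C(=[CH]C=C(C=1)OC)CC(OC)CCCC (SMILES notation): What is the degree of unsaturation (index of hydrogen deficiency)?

Degree of unsaturation = (number of rings) + (number of π bonds).
Ring closures in the SMILES: 1.
π bonds: 4 double bonds (each 1 DoU) → 4 DoU from unsaturation.
Total DoU = 1 + 4 = 5.

5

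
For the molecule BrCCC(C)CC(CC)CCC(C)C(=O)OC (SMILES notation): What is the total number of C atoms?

14

Count every carbon token in the SMILES (each C, including those in ring-closure positions and inside branches).
Carbon count: 14.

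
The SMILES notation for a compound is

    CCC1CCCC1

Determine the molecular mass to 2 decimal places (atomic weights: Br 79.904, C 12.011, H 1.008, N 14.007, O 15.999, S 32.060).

First, the molecular formula is C7H14 (counting implicit H from valence).
  C: 7 × 12.011 = 84.077
  H: 14 × 1.008 = 14.112
Sum: 7×12.011 + 14×1.008 = 98.189 → 98.19 g/mol.

98.19 g/mol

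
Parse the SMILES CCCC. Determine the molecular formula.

C4H10

Walk through each heavy atom and fill implicit hydrogens from standard valence (C 4, N 3, O 2, S 2, halogen 1):
  atom 1: C, bond orders sum to 1 (valence 4) → 3 H
  atom 2: C, bond orders sum to 2 (valence 4) → 2 H
  atom 3: C, bond orders sum to 2 (valence 4) → 2 H
  atom 4: C, bond orders sum to 1 (valence 4) → 3 H
Totals → C:4, H:10.
In Hill order: C4H10.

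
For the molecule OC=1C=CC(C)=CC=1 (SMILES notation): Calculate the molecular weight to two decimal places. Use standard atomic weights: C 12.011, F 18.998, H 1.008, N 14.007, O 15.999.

First, the molecular formula is C7H8O (counting implicit H from valence).
  C: 7 × 12.011 = 84.077
  H: 8 × 1.008 = 8.064
  O: 1 × 15.999 = 15.999
Sum: 7×12.011 + 8×1.008 + 1×15.999 = 108.140 → 108.14 g/mol.

108.14 g/mol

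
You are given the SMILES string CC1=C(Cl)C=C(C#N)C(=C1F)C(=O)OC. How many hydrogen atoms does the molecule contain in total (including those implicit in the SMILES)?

7

Walk through each heavy atom and fill implicit hydrogens from standard valence (C 4, N 3, O 2, S 2, halogen 1):
  atom 1: C, bond orders sum to 1 (valence 4) → 3 H
  atom 2: C, bond orders sum to 4 (valence 4) → 0 H
  atom 3: C, bond orders sum to 4 (valence 4) → 0 H
  atom 4: Cl (halogen, monovalent) → 0 H
  atom 5: C, bond orders sum to 3 (valence 4) → 1 H
  atom 6: C, bond orders sum to 4 (valence 4) → 0 H
  atom 7: C, bond orders sum to 4 (valence 4) → 0 H
  atom 8: N, bond orders sum to 3 (valence 3) → 0 H
  atom 9: C, bond orders sum to 4 (valence 4) → 0 H
  atom 10: C, bond orders sum to 4 (valence 4) → 0 H
  atom 11: F (halogen, monovalent) → 0 H
  atom 12: C, bond orders sum to 4 (valence 4) → 0 H
  atom 13: O, bond orders sum to 2 (valence 2) → 0 H
  atom 14: O, bond orders sum to 2 (valence 2) → 0 H
  atom 15: C, bond orders sum to 1 (valence 4) → 3 H
Total hydrogens: 7.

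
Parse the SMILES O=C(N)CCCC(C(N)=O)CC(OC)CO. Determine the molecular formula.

C10H20N2O4

Walk through each heavy atom and fill implicit hydrogens from standard valence (C 4, N 3, O 2, S 2, halogen 1):
  atom 1: O, bond orders sum to 2 (valence 2) → 0 H
  atom 2: C, bond orders sum to 4 (valence 4) → 0 H
  atom 3: N, bond orders sum to 1 (valence 3) → 2 H
  atom 4: C, bond orders sum to 2 (valence 4) → 2 H
  atom 5: C, bond orders sum to 2 (valence 4) → 2 H
  atom 6: C, bond orders sum to 2 (valence 4) → 2 H
  atom 7: C, bond orders sum to 3 (valence 4) → 1 H
  atom 8: C, bond orders sum to 4 (valence 4) → 0 H
  atom 9: N, bond orders sum to 1 (valence 3) → 2 H
  atom 10: O, bond orders sum to 2 (valence 2) → 0 H
  atom 11: C, bond orders sum to 2 (valence 4) → 2 H
  atom 12: C, bond orders sum to 3 (valence 4) → 1 H
  atom 13: O, bond orders sum to 2 (valence 2) → 0 H
  atom 14: C, bond orders sum to 1 (valence 4) → 3 H
  atom 15: C, bond orders sum to 2 (valence 4) → 2 H
  atom 16: O, bond orders sum to 1 (valence 2) → 1 H
Totals → C:10, H:20, N:2, O:4.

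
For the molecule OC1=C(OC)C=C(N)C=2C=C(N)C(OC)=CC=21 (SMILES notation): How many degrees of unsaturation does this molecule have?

7

Degree of unsaturation = (number of rings) + (number of π bonds).
Ring closures in the SMILES: 2.
π bonds: 5 double bonds (each 1 DoU) → 5 DoU from unsaturation.
Total DoU = 2 + 5 = 7.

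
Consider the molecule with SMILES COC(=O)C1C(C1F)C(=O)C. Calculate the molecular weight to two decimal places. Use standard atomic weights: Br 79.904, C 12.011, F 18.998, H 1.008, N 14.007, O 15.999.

160.14 g/mol

First, the molecular formula is C7H9FO3 (counting implicit H from valence).
  C: 7 × 12.011 = 84.077
  F: 1 × 18.998 = 18.998
  H: 9 × 1.008 = 9.072
  O: 3 × 15.999 = 47.997
Sum: 7×12.011 + 1×18.998 + 9×1.008 + 3×15.999 = 160.144 → 160.14 g/mol.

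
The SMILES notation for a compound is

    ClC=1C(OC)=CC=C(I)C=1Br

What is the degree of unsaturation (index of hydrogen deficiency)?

Molecular formula: C7H5BrClIO.
DoU = (2C + 2 + N − H − X) / 2, where X is the halogen count and O/S are ignored.
    = (2·7 + 2 + 0 − 5 − 3) / 2 = 8 / 2 = 4.

4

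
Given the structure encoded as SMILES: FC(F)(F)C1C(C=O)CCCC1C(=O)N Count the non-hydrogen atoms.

15

Every atom symbol written in the SMILES (organic subset) is one heavy atom; implicit H are not written.
Heavy atoms by element → C:9, F:3, N:1, O:2.
Total: 15.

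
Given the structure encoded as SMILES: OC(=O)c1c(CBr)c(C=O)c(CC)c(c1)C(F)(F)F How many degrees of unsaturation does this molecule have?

6

Molecular formula: C12H10BrF3O3.
DoU = (2C + 2 + N − H − X) / 2, where X is the halogen count and O/S are ignored.
    = (2·12 + 2 + 0 − 10 − 4) / 2 = 12 / 2 = 6.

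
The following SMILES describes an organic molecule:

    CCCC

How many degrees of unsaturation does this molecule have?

0

Degree of unsaturation = (number of rings) + (number of π bonds).
Ring closures in the SMILES: 0.
π bonds: none → 0 DoU from unsaturation.
Total DoU = 0 + 0 = 0.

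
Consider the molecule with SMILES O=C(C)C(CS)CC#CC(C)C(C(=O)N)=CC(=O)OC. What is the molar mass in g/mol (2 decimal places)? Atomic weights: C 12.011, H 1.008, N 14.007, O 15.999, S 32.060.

297.37 g/mol

First, the molecular formula is C14H19NO4S (counting implicit H from valence).
  C: 14 × 12.011 = 168.154
  H: 19 × 1.008 = 19.152
  N: 1 × 14.007 = 14.007
  O: 4 × 15.999 = 63.996
  S: 1 × 32.060 = 32.060
Sum: 14×12.011 + 19×1.008 + 1×14.007 + 4×15.999 + 1×32.060 = 297.369 → 297.37 g/mol.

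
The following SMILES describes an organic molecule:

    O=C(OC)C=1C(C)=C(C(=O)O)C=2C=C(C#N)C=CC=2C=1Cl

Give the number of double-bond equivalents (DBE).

Molecular formula: C15H10ClNO4.
DoU = (2C + 2 + N − H − X) / 2, where X is the halogen count and O/S are ignored.
    = (2·15 + 2 + 1 − 10 − 1) / 2 = 22 / 2 = 11.

11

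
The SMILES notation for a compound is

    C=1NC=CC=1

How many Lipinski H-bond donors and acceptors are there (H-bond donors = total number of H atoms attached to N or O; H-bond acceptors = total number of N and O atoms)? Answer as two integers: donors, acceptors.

Donors: find every N or O and count the H atoms it carries.
  atom 2 (N): bond orders sum to 2 → 1 H
Lipinski HBD = 1.
Acceptors: N atoms = 1, O atoms = 0 → HBA = 1.

1, 1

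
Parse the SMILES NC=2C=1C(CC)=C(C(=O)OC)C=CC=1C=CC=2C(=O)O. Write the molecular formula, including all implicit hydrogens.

Walk through each heavy atom and fill implicit hydrogens from standard valence (C 4, N 3, O 2, S 2, halogen 1):
  atom 1: N, bond orders sum to 1 (valence 3) → 2 H
  atom 2: C, bond orders sum to 4 (valence 4) → 0 H
  atom 3: C, bond orders sum to 4 (valence 4) → 0 H
  atom 4: C, bond orders sum to 4 (valence 4) → 0 H
  atom 5: C, bond orders sum to 2 (valence 4) → 2 H
  atom 6: C, bond orders sum to 1 (valence 4) → 3 H
  atom 7: C, bond orders sum to 4 (valence 4) → 0 H
  atom 8: C, bond orders sum to 4 (valence 4) → 0 H
  atom 9: O, bond orders sum to 2 (valence 2) → 0 H
  atom 10: O, bond orders sum to 2 (valence 2) → 0 H
  atom 11: C, bond orders sum to 1 (valence 4) → 3 H
  atom 12: C, bond orders sum to 3 (valence 4) → 1 H
  atom 13: C, bond orders sum to 3 (valence 4) → 1 H
  atom 14: C, bond orders sum to 4 (valence 4) → 0 H
  atom 15: C, bond orders sum to 3 (valence 4) → 1 H
  atom 16: C, bond orders sum to 3 (valence 4) → 1 H
  atom 17: C, bond orders sum to 4 (valence 4) → 0 H
  atom 18: C, bond orders sum to 4 (valence 4) → 0 H
  atom 19: O, bond orders sum to 2 (valence 2) → 0 H
  atom 20: O, bond orders sum to 1 (valence 2) → 1 H
Totals → C:15, H:15, N:1, O:4.

C15H15NO4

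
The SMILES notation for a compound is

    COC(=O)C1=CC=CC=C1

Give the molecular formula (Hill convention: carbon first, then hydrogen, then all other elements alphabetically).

Walk through each heavy atom and fill implicit hydrogens from standard valence (C 4, N 3, O 2, S 2, halogen 1):
  atom 1: C, bond orders sum to 1 (valence 4) → 3 H
  atom 2: O, bond orders sum to 2 (valence 2) → 0 H
  atom 3: C, bond orders sum to 4 (valence 4) → 0 H
  atom 4: O, bond orders sum to 2 (valence 2) → 0 H
  atom 5: C, bond orders sum to 4 (valence 4) → 0 H
  atom 6: C, bond orders sum to 3 (valence 4) → 1 H
  atom 7: C, bond orders sum to 3 (valence 4) → 1 H
  atom 8: C, bond orders sum to 3 (valence 4) → 1 H
  atom 9: C, bond orders sum to 3 (valence 4) → 1 H
  atom 10: C, bond orders sum to 3 (valence 4) → 1 H
Totals → C:8, H:8, O:2.

C8H8O2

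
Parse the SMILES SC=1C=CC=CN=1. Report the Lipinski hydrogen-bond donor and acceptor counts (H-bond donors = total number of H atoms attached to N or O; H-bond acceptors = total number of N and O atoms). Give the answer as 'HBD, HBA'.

0, 1

Donors: find every N or O and count the H atoms it carries.
  atom 7 (N): bond orders sum to 3 → 0 H
Lipinski HBD = 0.
Acceptors: N atoms = 1, O atoms = 0 → HBA = 1.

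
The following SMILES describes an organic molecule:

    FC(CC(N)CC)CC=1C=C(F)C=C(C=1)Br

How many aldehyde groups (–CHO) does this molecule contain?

0

Scan the SMILES for the aldehyde motif — none present.
Groups that are present: 1 primary amine.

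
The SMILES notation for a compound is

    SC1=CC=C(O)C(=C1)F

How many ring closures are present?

In SMILES, each pair of matching ring-closure digits denotes one ring-closing bond; the number of such bonds equals the number of independent rings.
Ring-closure bonds here: 1.

1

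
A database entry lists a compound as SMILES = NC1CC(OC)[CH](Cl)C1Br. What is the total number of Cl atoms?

Scan the SMILES for Cl atoms (remember two-letter symbols like Cl and Br are single atoms).
Chlorine count: 1.

1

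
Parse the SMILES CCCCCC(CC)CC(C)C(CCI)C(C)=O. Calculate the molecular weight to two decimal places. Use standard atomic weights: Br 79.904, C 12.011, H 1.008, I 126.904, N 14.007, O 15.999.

First, the molecular formula is C16H31IO (counting implicit H from valence).
  C: 16 × 12.011 = 192.176
  H: 31 × 1.008 = 31.248
  I: 1 × 126.904 = 126.904
  O: 1 × 15.999 = 15.999
Sum: 16×12.011 + 31×1.008 + 1×126.904 + 1×15.999 = 366.327 → 366.33 g/mol.

366.33 g/mol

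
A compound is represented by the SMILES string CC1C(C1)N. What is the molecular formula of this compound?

Walk through each heavy atom and fill implicit hydrogens from standard valence (C 4, N 3, O 2, S 2, halogen 1):
  atom 1: C, bond orders sum to 1 (valence 4) → 3 H
  atom 2: C, bond orders sum to 3 (valence 4) → 1 H
  atom 3: C, bond orders sum to 3 (valence 4) → 1 H
  atom 4: C, bond orders sum to 2 (valence 4) → 2 H
  atom 5: N, bond orders sum to 1 (valence 3) → 2 H
Totals → C:4, H:9, N:1.

C4H9N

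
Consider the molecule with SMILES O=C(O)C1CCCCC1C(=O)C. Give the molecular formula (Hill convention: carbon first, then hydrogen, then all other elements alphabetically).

C9H14O3

Walk through each heavy atom and fill implicit hydrogens from standard valence (C 4, N 3, O 2, S 2, halogen 1):
  atom 1: O, bond orders sum to 2 (valence 2) → 0 H
  atom 2: C, bond orders sum to 4 (valence 4) → 0 H
  atom 3: O, bond orders sum to 1 (valence 2) → 1 H
  atom 4: C, bond orders sum to 3 (valence 4) → 1 H
  atom 5: C, bond orders sum to 2 (valence 4) → 2 H
  atom 6: C, bond orders sum to 2 (valence 4) → 2 H
  atom 7: C, bond orders sum to 2 (valence 4) → 2 H
  atom 8: C, bond orders sum to 2 (valence 4) → 2 H
  atom 9: C, bond orders sum to 3 (valence 4) → 1 H
  atom 10: C, bond orders sum to 4 (valence 4) → 0 H
  atom 11: O, bond orders sum to 2 (valence 2) → 0 H
  atom 12: C, bond orders sum to 1 (valence 4) → 3 H
Totals → C:9, H:14, O:3.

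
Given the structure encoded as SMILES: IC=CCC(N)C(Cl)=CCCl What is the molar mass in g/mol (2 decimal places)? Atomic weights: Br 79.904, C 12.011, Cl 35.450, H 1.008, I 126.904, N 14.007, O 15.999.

First, the molecular formula is C7H10Cl2IN (counting implicit H from valence).
  C: 7 × 12.011 = 84.077
  Cl: 2 × 35.450 = 70.900
  H: 10 × 1.008 = 10.080
  I: 1 × 126.904 = 126.904
  N: 1 × 14.007 = 14.007
Sum: 7×12.011 + 2×35.450 + 10×1.008 + 1×126.904 + 1×14.007 = 305.968 → 305.97 g/mol.

305.97 g/mol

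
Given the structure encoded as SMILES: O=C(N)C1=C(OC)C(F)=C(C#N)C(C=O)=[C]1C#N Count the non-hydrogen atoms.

Every atom symbol written in the SMILES (organic subset) is one heavy atom; implicit H are not written.
Heavy atoms by element → C:11, F:1, N:3, O:3.
Total: 18.

18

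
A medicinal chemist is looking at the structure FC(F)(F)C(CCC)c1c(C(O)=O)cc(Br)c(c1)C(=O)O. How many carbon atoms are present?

Count every carbon token in the SMILES (each C, including those in ring-closure positions and inside branches).
Carbon count: 13.

13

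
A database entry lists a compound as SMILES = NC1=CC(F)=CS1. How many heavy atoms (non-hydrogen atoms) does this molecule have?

Every atom symbol written in the SMILES (organic subset) is one heavy atom; implicit H are not written.
Heavy atoms by element → C:4, F:1, N:1, S:1.
Total: 7.

7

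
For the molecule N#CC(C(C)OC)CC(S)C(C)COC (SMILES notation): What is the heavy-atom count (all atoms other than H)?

Every atom symbol written in the SMILES (organic subset) is one heavy atom; implicit H are not written.
Heavy atoms by element → C:11, N:1, O:2, S:1.
Total: 15.

15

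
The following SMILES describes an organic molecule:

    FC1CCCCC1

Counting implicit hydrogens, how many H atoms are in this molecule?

11

Walk through each heavy atom and fill implicit hydrogens from standard valence (C 4, N 3, O 2, S 2, halogen 1):
  atom 1: F (halogen, monovalent) → 0 H
  atom 2: C, bond orders sum to 3 (valence 4) → 1 H
  atom 3: C, bond orders sum to 2 (valence 4) → 2 H
  atom 4: C, bond orders sum to 2 (valence 4) → 2 H
  atom 5: C, bond orders sum to 2 (valence 4) → 2 H
  atom 6: C, bond orders sum to 2 (valence 4) → 2 H
  atom 7: C, bond orders sum to 2 (valence 4) → 2 H
Total hydrogens: 11.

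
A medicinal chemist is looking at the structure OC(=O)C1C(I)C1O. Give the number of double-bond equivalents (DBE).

2

Degree of unsaturation = (number of rings) + (number of π bonds).
Ring closures in the SMILES: 1.
π bonds: 1 double bond (each 1 DoU) → 1 DoU from unsaturation.
Total DoU = 1 + 1 = 2.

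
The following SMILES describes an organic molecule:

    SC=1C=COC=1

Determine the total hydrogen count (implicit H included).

4

Walk through each heavy atom and fill implicit hydrogens from standard valence (C 4, N 3, O 2, S 2, halogen 1):
  atom 1: S, bond orders sum to 1 (valence 2) → 1 H
  atom 2: C, bond orders sum to 4 (valence 4) → 0 H
  atom 3: C, bond orders sum to 3 (valence 4) → 1 H
  atom 4: C, bond orders sum to 3 (valence 4) → 1 H
  atom 5: O, bond orders sum to 2 (valence 2) → 0 H
  atom 6: C, bond orders sum to 3 (valence 4) → 1 H
Total hydrogens: 4.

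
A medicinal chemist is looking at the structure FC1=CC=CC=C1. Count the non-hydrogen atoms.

7

Every atom symbol written in the SMILES (organic subset) is one heavy atom; implicit H are not written.
Heavy atoms by element → C:6, F:1.
Total: 7.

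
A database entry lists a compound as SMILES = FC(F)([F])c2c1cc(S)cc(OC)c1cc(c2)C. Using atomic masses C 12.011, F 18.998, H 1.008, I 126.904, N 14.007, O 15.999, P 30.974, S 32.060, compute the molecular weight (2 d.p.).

First, the molecular formula is C13H11F3OS (counting implicit H from valence).
  C: 13 × 12.011 = 156.143
  F: 3 × 18.998 = 56.994
  H: 11 × 1.008 = 11.088
  O: 1 × 15.999 = 15.999
  S: 1 × 32.060 = 32.060
Sum: 13×12.011 + 3×18.998 + 11×1.008 + 1×15.999 + 1×32.060 = 272.284 → 272.28 g/mol.

272.28 g/mol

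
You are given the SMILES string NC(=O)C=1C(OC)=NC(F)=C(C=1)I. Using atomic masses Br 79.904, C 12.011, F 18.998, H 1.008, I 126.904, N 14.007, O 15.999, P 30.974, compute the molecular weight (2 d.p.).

First, the molecular formula is C7H6FIN2O2 (counting implicit H from valence).
  C: 7 × 12.011 = 84.077
  F: 1 × 18.998 = 18.998
  H: 6 × 1.008 = 6.048
  I: 1 × 126.904 = 126.904
  N: 2 × 14.007 = 28.014
  O: 2 × 15.999 = 31.998
Sum: 7×12.011 + 1×18.998 + 6×1.008 + 1×126.904 + 2×14.007 + 2×15.999 = 296.039 → 296.04 g/mol.

296.04 g/mol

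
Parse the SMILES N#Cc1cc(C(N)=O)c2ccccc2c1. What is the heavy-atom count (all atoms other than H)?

Every atom symbol written in the SMILES (organic subset) is one heavy atom; implicit H are not written.
Heavy atoms by element → C:12, N:2, O:1.
Total: 15.

15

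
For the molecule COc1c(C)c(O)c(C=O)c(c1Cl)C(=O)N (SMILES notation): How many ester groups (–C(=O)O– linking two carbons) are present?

0

Scan the SMILES for the ester motif — none present.
Groups that are present: 1 aldehyde, 1 amide, 1 ether, 1 hydroxyl.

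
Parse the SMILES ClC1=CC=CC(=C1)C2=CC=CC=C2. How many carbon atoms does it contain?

Count every carbon token in the SMILES (each C, including those in ring-closure positions and inside branches).
Carbon count: 12.

12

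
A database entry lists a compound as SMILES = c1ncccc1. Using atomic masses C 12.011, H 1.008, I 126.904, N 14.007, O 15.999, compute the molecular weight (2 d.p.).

79.10 g/mol

First, the molecular formula is C5H5N (counting implicit H from valence).
  C: 5 × 12.011 = 60.055
  H: 5 × 1.008 = 5.040
  N: 1 × 14.007 = 14.007
Sum: 5×12.011 + 5×1.008 + 1×14.007 = 79.102 → 79.10 g/mol.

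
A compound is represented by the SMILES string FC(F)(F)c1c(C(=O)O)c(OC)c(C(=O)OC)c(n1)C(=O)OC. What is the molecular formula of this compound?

C12H10F3NO7

Walk through each heavy atom and fill implicit hydrogens from standard valence (C 4, N 3, O 2, S 2, halogen 1); for lowercase aromatic atoms, an aromatic c carries 1 H when it has two neighbours and 0 H with three, and aromatic n carries 0 H:
  atom 1: F (halogen, monovalent) → 0 H
  atom 2: C, bond orders sum to 4 (valence 4) → 0 H
  atom 3: F (halogen, monovalent) → 0 H
  atom 4: F (halogen, monovalent) → 0 H
  atom 5: aromatic c, 3 neighbours → 0 H
  atom 6: aromatic c, 3 neighbours → 0 H
  atom 7: C, bond orders sum to 4 (valence 4) → 0 H
  atom 8: O, bond orders sum to 2 (valence 2) → 0 H
  atom 9: O, bond orders sum to 1 (valence 2) → 1 H
  atom 10: aromatic c, 3 neighbours → 0 H
  atom 11: O, bond orders sum to 2 (valence 2) → 0 H
  atom 12: C, bond orders sum to 1 (valence 4) → 3 H
  atom 13: aromatic c, 3 neighbours → 0 H
  atom 14: C, bond orders sum to 4 (valence 4) → 0 H
  atom 15: O, bond orders sum to 2 (valence 2) → 0 H
  atom 16: O, bond orders sum to 2 (valence 2) → 0 H
  atom 17: C, bond orders sum to 1 (valence 4) → 3 H
  atom 18: aromatic c, 3 neighbours → 0 H
  atom 19: aromatic n, 2 neighbours → 0 H
  atom 20: C, bond orders sum to 4 (valence 4) → 0 H
  atom 21: O, bond orders sum to 2 (valence 2) → 0 H
  atom 22: O, bond orders sum to 2 (valence 2) → 0 H
  atom 23: C, bond orders sum to 1 (valence 4) → 3 H
Totals → C:12, H:10, F:3, N:1, O:7.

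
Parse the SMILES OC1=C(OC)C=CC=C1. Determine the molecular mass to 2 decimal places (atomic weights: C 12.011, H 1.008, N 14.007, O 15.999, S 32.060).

124.14 g/mol

First, the molecular formula is C7H8O2 (counting implicit H from valence).
  C: 7 × 12.011 = 84.077
  H: 8 × 1.008 = 8.064
  O: 2 × 15.999 = 31.998
Sum: 7×12.011 + 8×1.008 + 2×15.999 = 124.139 → 124.14 g/mol.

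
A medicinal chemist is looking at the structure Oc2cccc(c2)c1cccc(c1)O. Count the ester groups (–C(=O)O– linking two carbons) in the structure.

Scan the SMILES for the ester motif — none present.
Groups that are present: 2 hydroxyl.

0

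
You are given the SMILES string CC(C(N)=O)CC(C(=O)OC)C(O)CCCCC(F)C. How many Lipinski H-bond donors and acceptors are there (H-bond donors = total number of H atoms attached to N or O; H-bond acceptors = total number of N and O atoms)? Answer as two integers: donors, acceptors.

Donors: find every N or O and count the H atoms it carries.
  atom 4 (N): bond orders sum to 1 → 2 H
  atom 5 (O): bond orders sum to 2 → 0 H
  atom 9 (O): bond orders sum to 2 → 0 H
  atom 10 (O): bond orders sum to 2 → 0 H
  atom 13 (O): bond orders sum to 1 → 1 H
Lipinski HBD = 3.
Acceptors: N atoms = 1, O atoms = 4 → HBA = 5.

3, 5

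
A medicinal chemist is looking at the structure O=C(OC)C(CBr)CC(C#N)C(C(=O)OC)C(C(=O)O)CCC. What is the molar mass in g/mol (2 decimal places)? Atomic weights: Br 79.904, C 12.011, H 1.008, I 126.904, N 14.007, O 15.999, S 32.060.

First, the molecular formula is C15H22BrNO6 (counting implicit H from valence).
  Br: 1 × 79.904 = 79.904
  C: 15 × 12.011 = 180.165
  H: 22 × 1.008 = 22.176
  N: 1 × 14.007 = 14.007
  O: 6 × 15.999 = 95.994
Sum: 1×79.904 + 15×12.011 + 22×1.008 + 1×14.007 + 6×15.999 = 392.246 → 392.25 g/mol.

392.25 g/mol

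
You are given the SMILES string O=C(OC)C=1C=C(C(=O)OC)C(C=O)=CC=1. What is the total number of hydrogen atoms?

10

Walk through each heavy atom and fill implicit hydrogens from standard valence (C 4, N 3, O 2, S 2, halogen 1):
  atom 1: O, bond orders sum to 2 (valence 2) → 0 H
  atom 2: C, bond orders sum to 4 (valence 4) → 0 H
  atom 3: O, bond orders sum to 2 (valence 2) → 0 H
  atom 4: C, bond orders sum to 1 (valence 4) → 3 H
  atom 5: C, bond orders sum to 4 (valence 4) → 0 H
  atom 6: C, bond orders sum to 3 (valence 4) → 1 H
  atom 7: C, bond orders sum to 4 (valence 4) → 0 H
  atom 8: C, bond orders sum to 4 (valence 4) → 0 H
  atom 9: O, bond orders sum to 2 (valence 2) → 0 H
  atom 10: O, bond orders sum to 2 (valence 2) → 0 H
  atom 11: C, bond orders sum to 1 (valence 4) → 3 H
  atom 12: C, bond orders sum to 4 (valence 4) → 0 H
  atom 13: C, bond orders sum to 3 (valence 4) → 1 H
  atom 14: O, bond orders sum to 2 (valence 2) → 0 H
  atom 15: C, bond orders sum to 3 (valence 4) → 1 H
  atom 16: C, bond orders sum to 3 (valence 4) → 1 H
Total hydrogens: 10.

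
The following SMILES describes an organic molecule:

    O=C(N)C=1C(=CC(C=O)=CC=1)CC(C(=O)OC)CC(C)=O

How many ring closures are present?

1

In SMILES, each pair of matching ring-closure digits denotes one ring-closing bond; the number of such bonds equals the number of independent rings.
Ring-closure bonds here: 1.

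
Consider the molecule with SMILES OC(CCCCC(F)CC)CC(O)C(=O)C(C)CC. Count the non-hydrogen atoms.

Every atom symbol written in the SMILES (organic subset) is one heavy atom; implicit H are not written.
Heavy atoms by element → C:15, F:1, O:3.
Total: 19.

19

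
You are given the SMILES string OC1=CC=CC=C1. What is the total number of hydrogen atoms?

6

Walk through each heavy atom and fill implicit hydrogens from standard valence (C 4, N 3, O 2, S 2, halogen 1):
  atom 1: O, bond orders sum to 1 (valence 2) → 1 H
  atom 2: C, bond orders sum to 4 (valence 4) → 0 H
  atom 3: C, bond orders sum to 3 (valence 4) → 1 H
  atom 4: C, bond orders sum to 3 (valence 4) → 1 H
  atom 5: C, bond orders sum to 3 (valence 4) → 1 H
  atom 6: C, bond orders sum to 3 (valence 4) → 1 H
  atom 7: C, bond orders sum to 3 (valence 4) → 1 H
Total hydrogens: 6.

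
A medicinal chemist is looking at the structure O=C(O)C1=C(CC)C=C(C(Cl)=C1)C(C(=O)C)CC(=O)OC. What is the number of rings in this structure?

1

In SMILES, each pair of matching ring-closure digits denotes one ring-closing bond; the number of such bonds equals the number of independent rings.
Ring-closure bonds here: 1.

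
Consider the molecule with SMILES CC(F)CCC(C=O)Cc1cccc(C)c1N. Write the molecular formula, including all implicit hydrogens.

C14H20FNO

Walk through each heavy atom and fill implicit hydrogens from standard valence (C 4, N 3, O 2, S 2, halogen 1); for lowercase aromatic atoms, an aromatic c carries 1 H when it has two neighbours and 0 H with three, and aromatic n carries 0 H:
  atom 1: C, bond orders sum to 1 (valence 4) → 3 H
  atom 2: C, bond orders sum to 3 (valence 4) → 1 H
  atom 3: F (halogen, monovalent) → 0 H
  atom 4: C, bond orders sum to 2 (valence 4) → 2 H
  atom 5: C, bond orders sum to 2 (valence 4) → 2 H
  atom 6: C, bond orders sum to 3 (valence 4) → 1 H
  atom 7: C, bond orders sum to 3 (valence 4) → 1 H
  atom 8: O, bond orders sum to 2 (valence 2) → 0 H
  atom 9: C, bond orders sum to 2 (valence 4) → 2 H
  atom 10: aromatic c, 3 neighbours → 0 H
  atom 11: aromatic c, 2 neighbours → 1 H
  atom 12: aromatic c, 2 neighbours → 1 H
  atom 13: aromatic c, 2 neighbours → 1 H
  atom 14: aromatic c, 3 neighbours → 0 H
  atom 15: C, bond orders sum to 1 (valence 4) → 3 H
  atom 16: aromatic c, 3 neighbours → 0 H
  atom 17: N, bond orders sum to 1 (valence 3) → 2 H
Totals → C:14, H:20, F:1, N:1, O:1.
In Hill order: C14H20FNO.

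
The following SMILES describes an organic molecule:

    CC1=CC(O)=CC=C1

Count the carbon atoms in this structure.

Count every carbon token in the SMILES (each C, including those in ring-closure positions and inside branches).
Carbon count: 7.

7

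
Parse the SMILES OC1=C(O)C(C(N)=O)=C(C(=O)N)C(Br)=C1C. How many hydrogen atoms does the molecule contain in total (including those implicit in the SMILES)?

Walk through each heavy atom and fill implicit hydrogens from standard valence (C 4, N 3, O 2, S 2, halogen 1):
  atom 1: O, bond orders sum to 1 (valence 2) → 1 H
  atom 2: C, bond orders sum to 4 (valence 4) → 0 H
  atom 3: C, bond orders sum to 4 (valence 4) → 0 H
  atom 4: O, bond orders sum to 1 (valence 2) → 1 H
  atom 5: C, bond orders sum to 4 (valence 4) → 0 H
  atom 6: C, bond orders sum to 4 (valence 4) → 0 H
  atom 7: N, bond orders sum to 1 (valence 3) → 2 H
  atom 8: O, bond orders sum to 2 (valence 2) → 0 H
  atom 9: C, bond orders sum to 4 (valence 4) → 0 H
  atom 10: C, bond orders sum to 4 (valence 4) → 0 H
  atom 11: O, bond orders sum to 2 (valence 2) → 0 H
  atom 12: N, bond orders sum to 1 (valence 3) → 2 H
  atom 13: C, bond orders sum to 4 (valence 4) → 0 H
  atom 14: Br (halogen, monovalent) → 0 H
  atom 15: C, bond orders sum to 4 (valence 4) → 0 H
  atom 16: C, bond orders sum to 1 (valence 4) → 3 H
Total hydrogens: 9.

9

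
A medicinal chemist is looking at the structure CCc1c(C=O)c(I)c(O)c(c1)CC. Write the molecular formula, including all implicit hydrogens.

C11H13IO2

Walk through each heavy atom and fill implicit hydrogens from standard valence (C 4, N 3, O 2, S 2, halogen 1); for lowercase aromatic atoms, an aromatic c carries 1 H when it has two neighbours and 0 H with three, and aromatic n carries 0 H:
  atom 1: C, bond orders sum to 1 (valence 4) → 3 H
  atom 2: C, bond orders sum to 2 (valence 4) → 2 H
  atom 3: aromatic c, 3 neighbours → 0 H
  atom 4: aromatic c, 3 neighbours → 0 H
  atom 5: C, bond orders sum to 3 (valence 4) → 1 H
  atom 6: O, bond orders sum to 2 (valence 2) → 0 H
  atom 7: aromatic c, 3 neighbours → 0 H
  atom 8: I (halogen, monovalent) → 0 H
  atom 9: aromatic c, 3 neighbours → 0 H
  atom 10: O, bond orders sum to 1 (valence 2) → 1 H
  atom 11: aromatic c, 3 neighbours → 0 H
  atom 12: aromatic c, 2 neighbours → 1 H
  atom 13: C, bond orders sum to 2 (valence 4) → 2 H
  atom 14: C, bond orders sum to 1 (valence 4) → 3 H
Totals → C:11, H:13, I:1, O:2.
In Hill order: C11H13IO2.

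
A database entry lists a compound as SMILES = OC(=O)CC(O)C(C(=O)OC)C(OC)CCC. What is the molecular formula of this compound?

C11H20O6

Walk through each heavy atom and fill implicit hydrogens from standard valence (C 4, N 3, O 2, S 2, halogen 1):
  atom 1: O, bond orders sum to 1 (valence 2) → 1 H
  atom 2: C, bond orders sum to 4 (valence 4) → 0 H
  atom 3: O, bond orders sum to 2 (valence 2) → 0 H
  atom 4: C, bond orders sum to 2 (valence 4) → 2 H
  atom 5: C, bond orders sum to 3 (valence 4) → 1 H
  atom 6: O, bond orders sum to 1 (valence 2) → 1 H
  atom 7: C, bond orders sum to 3 (valence 4) → 1 H
  atom 8: C, bond orders sum to 4 (valence 4) → 0 H
  atom 9: O, bond orders sum to 2 (valence 2) → 0 H
  atom 10: O, bond orders sum to 2 (valence 2) → 0 H
  atom 11: C, bond orders sum to 1 (valence 4) → 3 H
  atom 12: C, bond orders sum to 3 (valence 4) → 1 H
  atom 13: O, bond orders sum to 2 (valence 2) → 0 H
  atom 14: C, bond orders sum to 1 (valence 4) → 3 H
  atom 15: C, bond orders sum to 2 (valence 4) → 2 H
  atom 16: C, bond orders sum to 2 (valence 4) → 2 H
  atom 17: C, bond orders sum to 1 (valence 4) → 3 H
Totals → C:11, H:20, O:6.
In Hill order: C11H20O6.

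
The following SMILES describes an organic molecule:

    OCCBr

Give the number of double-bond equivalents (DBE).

Degree of unsaturation = (number of rings) + (number of π bonds).
Ring closures in the SMILES: 0.
π bonds: none → 0 DoU from unsaturation.
Total DoU = 0 + 0 = 0.

0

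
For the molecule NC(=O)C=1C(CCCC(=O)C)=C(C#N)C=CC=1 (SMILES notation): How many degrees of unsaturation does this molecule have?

Degree of unsaturation = (number of rings) + (number of π bonds).
Ring closures in the SMILES: 1.
π bonds: 5 double bonds (each 1 DoU), 1 triple bond (each 2 DoU) → 7 DoU from unsaturation.
Total DoU = 1 + 7 = 8.

8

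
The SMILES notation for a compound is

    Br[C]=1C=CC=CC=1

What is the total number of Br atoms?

Scan the SMILES for Br atoms (remember two-letter symbols like Cl and Br are single atoms).
Bromine count: 1.

1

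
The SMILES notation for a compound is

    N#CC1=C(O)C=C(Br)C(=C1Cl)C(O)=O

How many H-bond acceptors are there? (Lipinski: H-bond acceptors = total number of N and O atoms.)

N atoms: 1; O atoms: 3.
Lipinski HBA = 1 + 3 = 4.

4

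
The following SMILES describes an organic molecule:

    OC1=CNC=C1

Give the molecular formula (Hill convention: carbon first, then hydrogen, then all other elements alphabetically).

Walk through each heavy atom and fill implicit hydrogens from standard valence (C 4, N 3, O 2, S 2, halogen 1):
  atom 1: O, bond orders sum to 1 (valence 2) → 1 H
  atom 2: C, bond orders sum to 4 (valence 4) → 0 H
  atom 3: C, bond orders sum to 3 (valence 4) → 1 H
  atom 4: N, bond orders sum to 2 (valence 3) → 1 H
  atom 5: C, bond orders sum to 3 (valence 4) → 1 H
  atom 6: C, bond orders sum to 3 (valence 4) → 1 H
Totals → C:4, H:5, N:1, O:1.

C4H5NO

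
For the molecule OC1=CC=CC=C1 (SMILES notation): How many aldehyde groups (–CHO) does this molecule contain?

Scan the SMILES for the aldehyde motif — none present.
Groups that are present: 1 hydroxyl.

0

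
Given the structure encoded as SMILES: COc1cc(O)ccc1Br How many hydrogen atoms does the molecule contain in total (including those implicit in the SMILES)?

7

Walk through each heavy atom and fill implicit hydrogens from standard valence (C 4, N 3, O 2, S 2, halogen 1); for lowercase aromatic atoms, an aromatic c carries 1 H when it has two neighbours and 0 H with three, and aromatic n carries 0 H:
  atom 1: C, bond orders sum to 1 (valence 4) → 3 H
  atom 2: O, bond orders sum to 2 (valence 2) → 0 H
  atom 3: aromatic c, 3 neighbours → 0 H
  atom 4: aromatic c, 2 neighbours → 1 H
  atom 5: aromatic c, 3 neighbours → 0 H
  atom 6: O, bond orders sum to 1 (valence 2) → 1 H
  atom 7: aromatic c, 2 neighbours → 1 H
  atom 8: aromatic c, 2 neighbours → 1 H
  atom 9: aromatic c, 3 neighbours → 0 H
  atom 10: Br (halogen, monovalent) → 0 H
Total hydrogens: 7.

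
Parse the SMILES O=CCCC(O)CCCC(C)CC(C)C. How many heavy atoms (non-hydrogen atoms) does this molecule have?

15

Every atom symbol written in the SMILES (organic subset) is one heavy atom; implicit H are not written.
Heavy atoms by element → C:13, O:2.
Total: 15.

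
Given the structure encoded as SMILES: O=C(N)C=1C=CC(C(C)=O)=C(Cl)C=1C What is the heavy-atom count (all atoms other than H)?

Every atom symbol written in the SMILES (organic subset) is one heavy atom; implicit H are not written.
Heavy atoms by element → C:10, Cl:1, N:1, O:2.
Total: 14.

14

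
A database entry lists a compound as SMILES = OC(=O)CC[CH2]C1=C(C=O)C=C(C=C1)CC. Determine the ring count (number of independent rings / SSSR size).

1

In SMILES, each pair of matching ring-closure digits denotes one ring-closing bond; the number of such bonds equals the number of independent rings.
Ring-closure bonds here: 1.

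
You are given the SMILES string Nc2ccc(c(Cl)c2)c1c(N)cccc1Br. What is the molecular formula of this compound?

C12H10BrClN2

Walk through each heavy atom and fill implicit hydrogens from standard valence (C 4, N 3, O 2, S 2, halogen 1); for lowercase aromatic atoms, an aromatic c carries 1 H when it has two neighbours and 0 H with three, and aromatic n carries 0 H:
  atom 1: N, bond orders sum to 1 (valence 3) → 2 H
  atom 2: aromatic c, 3 neighbours → 0 H
  atom 3: aromatic c, 2 neighbours → 1 H
  atom 4: aromatic c, 2 neighbours → 1 H
  atom 5: aromatic c, 3 neighbours → 0 H
  atom 6: aromatic c, 3 neighbours → 0 H
  atom 7: Cl (halogen, monovalent) → 0 H
  atom 8: aromatic c, 2 neighbours → 1 H
  atom 9: aromatic c, 3 neighbours → 0 H
  atom 10: aromatic c, 3 neighbours → 0 H
  atom 11: N, bond orders sum to 1 (valence 3) → 2 H
  atom 12: aromatic c, 2 neighbours → 1 H
  atom 13: aromatic c, 2 neighbours → 1 H
  atom 14: aromatic c, 2 neighbours → 1 H
  atom 15: aromatic c, 3 neighbours → 0 H
  atom 16: Br (halogen, monovalent) → 0 H
Totals → C:12, H:10, Br:1, Cl:1, N:2.
In Hill order: C12H10BrClN2.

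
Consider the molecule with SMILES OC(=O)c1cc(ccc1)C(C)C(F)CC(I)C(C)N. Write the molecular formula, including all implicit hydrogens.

Walk through each heavy atom and fill implicit hydrogens from standard valence (C 4, N 3, O 2, S 2, halogen 1); for lowercase aromatic atoms, an aromatic c carries 1 H when it has two neighbours and 0 H with three, and aromatic n carries 0 H:
  atom 1: O, bond orders sum to 1 (valence 2) → 1 H
  atom 2: C, bond orders sum to 4 (valence 4) → 0 H
  atom 3: O, bond orders sum to 2 (valence 2) → 0 H
  atom 4: aromatic c, 3 neighbours → 0 H
  atom 5: aromatic c, 2 neighbours → 1 H
  atom 6: aromatic c, 3 neighbours → 0 H
  atom 7: aromatic c, 2 neighbours → 1 H
  atom 8: aromatic c, 2 neighbours → 1 H
  atom 9: aromatic c, 2 neighbours → 1 H
  atom 10: C, bond orders sum to 3 (valence 4) → 1 H
  atom 11: C, bond orders sum to 1 (valence 4) → 3 H
  atom 12: C, bond orders sum to 3 (valence 4) → 1 H
  atom 13: F (halogen, monovalent) → 0 H
  atom 14: C, bond orders sum to 2 (valence 4) → 2 H
  atom 15: C, bond orders sum to 3 (valence 4) → 1 H
  atom 16: I (halogen, monovalent) → 0 H
  atom 17: C, bond orders sum to 3 (valence 4) → 1 H
  atom 18: C, bond orders sum to 1 (valence 4) → 3 H
  atom 19: N, bond orders sum to 1 (valence 3) → 2 H
Totals → C:14, H:19, F:1, I:1, N:1, O:2.

C14H19FINO2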